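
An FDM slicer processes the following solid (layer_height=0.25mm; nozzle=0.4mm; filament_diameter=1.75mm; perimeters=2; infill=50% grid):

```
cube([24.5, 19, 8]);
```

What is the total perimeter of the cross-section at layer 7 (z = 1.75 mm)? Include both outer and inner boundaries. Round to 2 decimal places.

At z = 1.75 mm: the cube is present — its section is the full 24.5×19 rectangle (perimeter 87.00 mm). Overall, the cross-section is a single solid region. Total boundary length (outer) = 87.00 mm.

87.00 mm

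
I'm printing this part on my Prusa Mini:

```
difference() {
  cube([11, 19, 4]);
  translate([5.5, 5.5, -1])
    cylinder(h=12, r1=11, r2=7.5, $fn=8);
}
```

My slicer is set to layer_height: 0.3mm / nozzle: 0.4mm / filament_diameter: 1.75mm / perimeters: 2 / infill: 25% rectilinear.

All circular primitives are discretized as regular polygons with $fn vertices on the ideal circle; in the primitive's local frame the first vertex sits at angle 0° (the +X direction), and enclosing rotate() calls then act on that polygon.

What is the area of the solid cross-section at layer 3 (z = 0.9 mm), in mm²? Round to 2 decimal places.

At z = 0.9 mm: the 11×19 cube contributes its full rectangle (area 209.00 mm²); the cone at (5.5, 5.5) contributes a regular 8-gon of circumradius 10.446 (interpolated between r1=11 and r2=7.5 at t=0.158) (area = (8/2)·10.446²·sin(360°/8) = 308.63 mm²); Subtracting the remaining from the first: starting from the 11×19 cube (209.00 mm²), the cone at (5.5, 5.5) partially overlaps it — only the 162.87 mm² overlap (of its 308.63 mm²) is removed, clipping the outline — area = 46.13 mm². Overall, the cross-section is a single solid region. Net area = 46.13 mm².

46.13 mm²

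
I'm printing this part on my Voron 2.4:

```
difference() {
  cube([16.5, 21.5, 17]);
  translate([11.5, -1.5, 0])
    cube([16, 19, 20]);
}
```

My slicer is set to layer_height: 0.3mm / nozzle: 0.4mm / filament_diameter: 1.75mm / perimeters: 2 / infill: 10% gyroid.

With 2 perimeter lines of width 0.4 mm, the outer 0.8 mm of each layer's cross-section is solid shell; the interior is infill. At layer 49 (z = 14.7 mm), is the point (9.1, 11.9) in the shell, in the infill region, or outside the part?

infill

At z = 14.7 mm: the cube (footprint 16.5×21.5) is included at this height; the cube at (11.5, -1.5) (footprint 16×19) is included at this height; Subtracting the remaining from the first: starting from the 16.5×21.5 cube, the 16×19 cube at (11.5, -1.5) partially overlaps it — only the 87.50 mm² overlap (of its 304.00 mm²) is removed, clipping the outline — 1 connected region. Overall, the cross-section is a single solid region. The nearest boundary edge runs (11.50, 17.50)→(11.50, 0.00); distance from the point to it = 2.40 mm. The point is inside the cross-section and 2.40 mm from the nearest boundary — more than the 0.8 mm shell width (2 × 0.4), so it's in the infill interior.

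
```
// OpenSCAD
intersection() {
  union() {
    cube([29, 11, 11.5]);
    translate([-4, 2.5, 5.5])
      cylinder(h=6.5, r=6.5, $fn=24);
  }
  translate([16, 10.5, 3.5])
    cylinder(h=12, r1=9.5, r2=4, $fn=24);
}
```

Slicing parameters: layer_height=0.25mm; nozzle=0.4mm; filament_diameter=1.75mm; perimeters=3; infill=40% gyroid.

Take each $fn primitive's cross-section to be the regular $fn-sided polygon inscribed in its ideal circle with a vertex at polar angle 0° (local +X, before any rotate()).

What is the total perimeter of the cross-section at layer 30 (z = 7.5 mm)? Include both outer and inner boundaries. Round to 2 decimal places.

At z = 7.5 mm: the cube (footprint 29×11) is included at this height (perimeter 80.00 mm); the r=6.5 cylinder at (-4, 2.5) contributes a regular 24-gon of circumradius 6.5 (perimeter = 2·24·6.500·sin(180°/24) = 40.72 mm); Taking the union: the regions partially overlap (shared area 14.46 mm²), so the edge portions inside another operand are dropped and the merged outline is re-measured after clipping — boundary = 102.81 mm; the cone at (16, 10.5): at t=0.333 of its height the radius interpolates to r₁+(r₂−r₁)t = 7.667, giving a regular 24-gon of that circumradius (perimeter = 2·24·7.667·sin(180°/24) = 48.03 mm); Keeping only the common overlap: the cone at (16, 10.5) partially overlaps that combined region; clipping to the common part keeps 98.91 mm² — boundary = 40.23 mm. Overall, the cross-section is a single solid region. Total boundary length (outer) = 40.23 mm.

40.23 mm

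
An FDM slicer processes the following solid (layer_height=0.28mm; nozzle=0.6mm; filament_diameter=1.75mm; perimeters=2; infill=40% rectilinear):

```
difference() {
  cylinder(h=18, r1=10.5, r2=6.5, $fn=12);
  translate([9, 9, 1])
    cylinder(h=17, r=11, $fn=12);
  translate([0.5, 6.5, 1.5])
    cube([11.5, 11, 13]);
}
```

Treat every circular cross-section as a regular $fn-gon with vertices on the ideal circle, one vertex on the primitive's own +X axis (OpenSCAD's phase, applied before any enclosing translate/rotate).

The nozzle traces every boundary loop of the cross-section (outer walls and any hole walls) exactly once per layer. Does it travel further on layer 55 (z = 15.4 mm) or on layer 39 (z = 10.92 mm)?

layer 39 (z = 10.92 mm)

Layer 55 (z = 15.4): the cone contributes a regular 12-gon of circumradius 7.078 (interpolated between r1=10.5 and r2=6.5 at t=0.856) (perimeter = 2·12·7.078·sin(180°/12) = 43.96 mm); the r=11 cylinder at (9, 9) gives a regular 12-gon of circumradius 11 (constant along its height) (perimeter = 2·12·11.000·sin(180°/12) = 68.33 mm); the cube at (0.5, 6.5) is absent (z outside [1.5, 14.5]); Taking the first minus the rest: starting from the cone, the r=11 cylinder at (9, 9) partially overlaps it — only the 40.07 mm² overlap (of its 363.00 mm²) is removed, clipping the outline — boundary = 42.44 mm. So its perimeter = 42.44 mm. Layer 39 (z = 10.92): the cone: at t=0.607 of its height the radius interpolates to r₁+(r₂−r₁)t = 8.073, giving a regular 12-gon of that circumradius (perimeter = 2·12·8.073·sin(180°/12) = 50.15 mm); the r=11 cylinder at (9, 9) contributes a regular 12-gon of circumradius 11 (perimeter = 2·12·11.000·sin(180°/12) = 68.33 mm); the 11.5×11 cube at (0.5, 6.5) contributes its full rectangle (perimeter 45.00 mm); Taking the first minus the rest: starting from the cone, the r=11 cylinder at (9, 9) partially overlaps it — only the 54.39 mm² overlap (of its 363.00 mm²) is removed, clipping the outline; the 11.5×11 cube at (0.5, 6.5) misses the remaining region (no effect) — boundary = 48.48 mm. So its perimeter = 48.48 mm. Layer 39 is larger (48.48 vs 42.44 mm).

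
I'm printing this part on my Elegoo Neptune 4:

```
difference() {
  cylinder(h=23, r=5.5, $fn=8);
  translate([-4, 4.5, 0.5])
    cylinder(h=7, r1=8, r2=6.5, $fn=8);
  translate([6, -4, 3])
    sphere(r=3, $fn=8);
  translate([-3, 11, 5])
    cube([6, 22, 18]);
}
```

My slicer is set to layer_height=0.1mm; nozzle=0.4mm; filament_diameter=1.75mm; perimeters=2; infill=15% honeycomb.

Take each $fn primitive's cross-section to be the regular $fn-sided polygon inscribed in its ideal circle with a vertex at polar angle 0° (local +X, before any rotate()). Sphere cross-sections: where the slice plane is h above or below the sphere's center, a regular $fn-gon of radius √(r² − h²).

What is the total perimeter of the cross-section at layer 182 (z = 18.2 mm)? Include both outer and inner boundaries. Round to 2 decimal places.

At z = 18.2 mm: the cylinder: section is a regular 8-gon, circumradius r=5.5 (perimeter = 2·8·5.500·sin(180°/8) = 33.68 mm); the cone at (-4, 4.5) does not reach this height (z outside [0.5, 7.5]); the sphere at (6, -4) is absent (|z−center|=15.200 > r=3); the 6×22 cube at (-3, 11) contributes its full rectangle (perimeter 56.00 mm); After the difference (first − rest): starting from the r=5.5 cylinder, the 6×22 cube at (-3, 11) misses the remaining region (no effect) — boundary = 33.68 mm. Overall, the cross-section is a single solid region. Total boundary length (outer) = 33.68 mm.

33.68 mm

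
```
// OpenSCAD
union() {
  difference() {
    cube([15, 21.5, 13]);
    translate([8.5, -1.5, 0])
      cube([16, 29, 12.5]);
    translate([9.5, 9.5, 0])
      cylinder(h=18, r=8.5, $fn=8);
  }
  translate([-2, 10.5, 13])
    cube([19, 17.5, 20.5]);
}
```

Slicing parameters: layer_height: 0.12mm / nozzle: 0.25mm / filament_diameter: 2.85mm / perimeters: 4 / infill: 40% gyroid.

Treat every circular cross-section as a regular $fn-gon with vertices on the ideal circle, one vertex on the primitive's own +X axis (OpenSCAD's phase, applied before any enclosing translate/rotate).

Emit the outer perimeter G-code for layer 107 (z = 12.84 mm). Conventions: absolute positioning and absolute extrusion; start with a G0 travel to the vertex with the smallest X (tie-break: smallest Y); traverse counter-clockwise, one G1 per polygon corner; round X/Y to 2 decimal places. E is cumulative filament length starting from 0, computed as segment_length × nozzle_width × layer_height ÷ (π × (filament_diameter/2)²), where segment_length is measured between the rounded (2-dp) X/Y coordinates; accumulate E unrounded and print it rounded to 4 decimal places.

G0 X0.00 Y0.00 Z12.84
G1 X15.00 Y0.00 E0.0705
G1 X15.00 Y3.28 E0.0860
G1 X9.50 Y1.00 E0.1140
G1 X3.49 Y3.49 E0.1446
G1 X1.00 Y9.50 E0.1751
G1 X3.49 Y15.51 E0.2057
G1 X9.50 Y18.00 E0.2363
G1 X15.00 Y15.72 E0.2643
G1 X15.00 Y21.50 E0.2915
G1 X0.00 Y21.50 E0.3621
G1 X0.00 Y0.00 E0.4632

At z = 12.84 mm: the cube is present — its section is the full 15×21.5 rectangle; the cube at (8.5, -1.5) does not reach this height (z outside [0, 12.5]); the r=8.5 cylinder at (9.5, 9.5) contributes a regular 8-gon of circumradius 8.5; Subtracting the remaining from the first: starting from the 15×21.5 cube, the r=8.5 cylinder at (9.5, 9.5) partially overlaps it — only the 183.15 mm² overlap (of its 204.35 mm²) is removed, clipping the outline — 1 connected region; the cube at (-2, 10.5) is not intersected at this z (z outside [13, 33.5]); Merging all regions: only the result so far is present, so the union is just that shape — 1 connected region. The outline is a single polygon with 11 vertices. Extrusion per mm of travel: 0.25 × 0.12 / (π × 1.425²) = 0.004703. Accumulating E over each segment gives final E = 0.4632.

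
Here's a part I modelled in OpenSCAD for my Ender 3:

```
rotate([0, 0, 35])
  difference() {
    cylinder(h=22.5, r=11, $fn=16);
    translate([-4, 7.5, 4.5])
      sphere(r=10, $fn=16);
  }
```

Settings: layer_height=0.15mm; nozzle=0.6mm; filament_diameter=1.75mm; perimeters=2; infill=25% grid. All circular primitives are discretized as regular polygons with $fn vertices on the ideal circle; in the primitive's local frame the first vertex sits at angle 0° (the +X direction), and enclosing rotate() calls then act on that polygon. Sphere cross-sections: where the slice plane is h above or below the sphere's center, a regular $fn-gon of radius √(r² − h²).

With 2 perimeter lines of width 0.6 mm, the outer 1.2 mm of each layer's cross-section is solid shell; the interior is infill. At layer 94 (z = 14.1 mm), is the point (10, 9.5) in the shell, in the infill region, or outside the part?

At z = 14.1 mm: the cylinder: section is a regular 16-gon, circumradius r=11; the r=10 sphere at (-4, 7.5) contributes a regular 16-gon of circumradius √(10²−9.6²) = 2.800; Subtracting the remaining from the first: starting from the r=11 cylinder, the r=10 sphere at (-4, 7.5) partially overlaps it — only the 23.11 mm² overlap (of its 24.00 mm²) is removed, clipping the outline — 1 connected region; (whole slice rotated 35° about Z — lengths, areas and connectivity unchanged). Overall, the cross-section is a single solid region. Undo the 35° rotation: the query point maps to (13.640, 2.046) in the un-rotated model frame. The nearest boundary edge runs (10.16, 4.21)→(11.00, 0.00); distance from the point to it = 2.99 mm. The point is not inside any of the regions above, so it lies outside the cross-section (2.99 mm from the nearest boundary).

outside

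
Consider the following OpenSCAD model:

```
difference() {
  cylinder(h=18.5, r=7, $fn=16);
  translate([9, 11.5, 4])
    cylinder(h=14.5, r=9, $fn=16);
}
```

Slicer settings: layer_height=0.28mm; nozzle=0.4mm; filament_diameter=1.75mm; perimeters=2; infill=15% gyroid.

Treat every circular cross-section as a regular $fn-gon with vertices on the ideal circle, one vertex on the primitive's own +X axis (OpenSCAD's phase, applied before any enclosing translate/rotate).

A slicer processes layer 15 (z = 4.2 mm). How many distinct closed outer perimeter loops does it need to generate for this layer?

At z = 4.2 mm: the cylinder: section is a regular 16-gon, circumradius r=7; the cylinder at (9, 11.5): section is a regular 16-gon, circumradius r=9; Taking the first minus the rest: starting from the r=7 cylinder, the r=9 cylinder at (9, 11.5) partially overlaps it — only the 4.79 mm² overlap (of its 247.98 mm²) is removed, clipping the outline — 1 connected region. The result has 1 disconnected region.

1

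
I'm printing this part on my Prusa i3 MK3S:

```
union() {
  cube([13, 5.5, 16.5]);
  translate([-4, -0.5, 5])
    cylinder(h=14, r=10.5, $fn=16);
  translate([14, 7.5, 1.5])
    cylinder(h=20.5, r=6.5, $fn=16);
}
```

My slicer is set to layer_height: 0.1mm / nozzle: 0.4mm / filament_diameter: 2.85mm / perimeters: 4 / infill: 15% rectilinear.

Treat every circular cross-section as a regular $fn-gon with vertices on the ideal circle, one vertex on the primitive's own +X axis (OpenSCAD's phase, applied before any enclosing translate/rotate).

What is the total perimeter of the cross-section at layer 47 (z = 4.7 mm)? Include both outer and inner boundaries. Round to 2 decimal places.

61.09 mm

At z = 4.7 mm: the 13×5.5 cube contributes its full rectangle (perimeter 37.00 mm); the cylinder at (-4, -0.5) does not reach this height (z outside [5, 19]); the r=6.5 cylinder at (14, 7.5) contributes a regular 16-gon of circumradius 6.5 (perimeter = 2·16·6.500·sin(180°/16) = 40.58 mm); Taking the union: the regions partially overlap (shared area 15.33 mm²), so the edge portions inside another operand are dropped and the merged outline is re-measured after clipping — boundary = 61.09 mm. Overall, the cross-section is a single solid region. Total boundary length (outer) = 61.09 mm.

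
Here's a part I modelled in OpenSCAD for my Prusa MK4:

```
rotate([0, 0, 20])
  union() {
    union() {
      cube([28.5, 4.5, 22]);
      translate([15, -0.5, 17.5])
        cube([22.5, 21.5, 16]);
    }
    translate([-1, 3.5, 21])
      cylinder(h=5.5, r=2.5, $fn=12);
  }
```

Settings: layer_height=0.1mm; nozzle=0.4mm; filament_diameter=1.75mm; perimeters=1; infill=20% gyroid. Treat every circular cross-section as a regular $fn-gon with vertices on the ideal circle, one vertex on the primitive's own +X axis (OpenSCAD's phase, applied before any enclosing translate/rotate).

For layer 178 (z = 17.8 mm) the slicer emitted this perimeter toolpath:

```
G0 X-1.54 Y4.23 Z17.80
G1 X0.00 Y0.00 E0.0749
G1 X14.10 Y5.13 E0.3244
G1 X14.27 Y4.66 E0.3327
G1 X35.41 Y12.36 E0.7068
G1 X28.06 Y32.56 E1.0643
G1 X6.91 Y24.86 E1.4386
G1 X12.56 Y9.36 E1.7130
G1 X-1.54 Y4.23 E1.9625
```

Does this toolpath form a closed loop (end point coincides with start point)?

Start point (G0): (-1.54, 4.23). End point (last G1): the path returns to the start — closed.

yes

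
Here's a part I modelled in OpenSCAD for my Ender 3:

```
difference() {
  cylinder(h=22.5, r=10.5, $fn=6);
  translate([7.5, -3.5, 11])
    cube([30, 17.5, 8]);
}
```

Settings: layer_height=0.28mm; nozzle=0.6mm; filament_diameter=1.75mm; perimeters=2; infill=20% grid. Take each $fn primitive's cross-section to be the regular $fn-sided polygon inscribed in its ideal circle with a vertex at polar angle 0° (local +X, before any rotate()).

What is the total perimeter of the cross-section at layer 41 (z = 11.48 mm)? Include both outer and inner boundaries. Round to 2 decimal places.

At z = 11.48 mm: the cylinder: section is a regular 6-gon, circumradius r=10.5 (perimeter = 2·6·10.500·sin(180°/6) = 63.00 mm); the cube at (7.5, -3.5) (footprint 30×17.5) is included at this height (perimeter 95.00 mm); Taking the first minus the rest: starting from the r=10.5 cylinder, the 30×17.5 cube at (7.5, -3.5) partially overlaps it — only the 14.76 mm² overlap (of its 525.00 mm²) is removed, clipping the outline — boundary = 62.63 mm. Overall, the cross-section is a single solid region. Total boundary length (outer) = 62.63 mm.

62.63 mm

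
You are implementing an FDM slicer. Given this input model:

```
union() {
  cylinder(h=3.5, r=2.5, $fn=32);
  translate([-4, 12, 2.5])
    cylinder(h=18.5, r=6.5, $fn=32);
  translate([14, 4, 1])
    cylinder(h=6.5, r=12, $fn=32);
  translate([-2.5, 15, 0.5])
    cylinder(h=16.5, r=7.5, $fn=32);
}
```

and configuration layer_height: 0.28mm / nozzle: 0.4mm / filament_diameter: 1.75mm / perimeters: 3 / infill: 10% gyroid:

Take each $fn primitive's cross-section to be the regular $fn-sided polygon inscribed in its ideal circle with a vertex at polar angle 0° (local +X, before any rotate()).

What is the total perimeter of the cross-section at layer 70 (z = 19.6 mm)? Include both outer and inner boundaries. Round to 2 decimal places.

At z = 19.6 mm: the cylinder is absent (z outside [0, 3.5]); the r=6.5 cylinder at (-4, 12) contributes a regular 32-gon of circumradius 6.5 (perimeter = 2·32·6.500·sin(180°/32) = 40.78 mm); the cylinder at (14, 4) is not intersected at this z (z outside [1, 7.5]); the cylinder at (-2.5, 15) is not intersected at this z (z outside [0.5, 17]); Combining (union): only the r=6.5 cylinder at (-4, 12) is present, so the union is just that shape — boundary = 40.78 mm. Overall, the cross-section is a single solid region. Total boundary length (outer) = 40.78 mm.

40.78 mm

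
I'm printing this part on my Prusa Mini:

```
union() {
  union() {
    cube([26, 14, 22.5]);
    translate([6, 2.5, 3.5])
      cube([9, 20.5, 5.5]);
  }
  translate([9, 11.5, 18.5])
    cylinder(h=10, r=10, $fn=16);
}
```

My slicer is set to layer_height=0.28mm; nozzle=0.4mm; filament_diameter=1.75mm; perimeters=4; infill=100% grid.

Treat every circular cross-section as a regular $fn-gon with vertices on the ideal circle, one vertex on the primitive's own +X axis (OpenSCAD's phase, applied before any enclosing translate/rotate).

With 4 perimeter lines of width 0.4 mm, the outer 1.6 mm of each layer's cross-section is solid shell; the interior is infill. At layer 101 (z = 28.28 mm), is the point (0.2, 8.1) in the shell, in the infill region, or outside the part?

shell

At z = 28.28 mm: the cube is absent (z outside [0, 22.5]); the cube at (6, 2.5) is absent (z outside [3.5, 9]); Combining (union): nothing is present at this height; the r=10 cylinder at (9, 11.5) gives a regular 16-gon of circumradius 10 (constant along its height); Merging all regions: only the r=10 cylinder at (9, 11.5) is present, so the union is just that shape — 1 connected region. Overall, the cross-section is a single solid region. The nearest boundary edge runs (-1.00, 11.50)→(-0.24, 7.67); distance from the point to it = 0.51 mm. The point is inside the cross-section, 0.51 mm from the nearest boundary — within the 1.6 mm shell band (4 × 0.4).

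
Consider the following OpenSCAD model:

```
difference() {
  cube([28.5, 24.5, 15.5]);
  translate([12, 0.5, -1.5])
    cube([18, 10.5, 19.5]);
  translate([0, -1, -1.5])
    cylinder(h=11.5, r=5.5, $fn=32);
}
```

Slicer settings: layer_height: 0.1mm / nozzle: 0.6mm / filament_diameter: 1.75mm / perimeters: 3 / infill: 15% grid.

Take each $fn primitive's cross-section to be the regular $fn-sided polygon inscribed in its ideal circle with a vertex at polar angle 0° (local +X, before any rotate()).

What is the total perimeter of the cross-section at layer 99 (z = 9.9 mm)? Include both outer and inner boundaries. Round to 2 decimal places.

136.72 mm

At z = 9.9 mm: the 28.5×24.5 cube contributes its full rectangle (perimeter 106.00 mm); the cube at (12, 0.5) is present — its section is the full 18×10.5 rectangle (perimeter 57.00 mm); the r=5.5 cylinder at (0, -1) gives a regular 32-gon of circumradius 5.5 (constant along its height) (perimeter = 2·32·5.500·sin(180°/32) = 34.50 mm); After the difference (first − rest): starting from the 28.5×24.5 cube, the 18×10.5 cube at (12, 0.5) partially overlaps it — only the 173.25 mm² overlap (of its 189.00 mm²) is removed, clipping the outline; the r=5.5 cylinder at (0, -1) partially overlaps it — only the 18.16 mm² overlap (of its 94.42 mm²) is removed, clipping the outline — boundary = 136.72 mm. Overall, the cross-section is a single solid region. Total boundary length (outer) = 136.72 mm.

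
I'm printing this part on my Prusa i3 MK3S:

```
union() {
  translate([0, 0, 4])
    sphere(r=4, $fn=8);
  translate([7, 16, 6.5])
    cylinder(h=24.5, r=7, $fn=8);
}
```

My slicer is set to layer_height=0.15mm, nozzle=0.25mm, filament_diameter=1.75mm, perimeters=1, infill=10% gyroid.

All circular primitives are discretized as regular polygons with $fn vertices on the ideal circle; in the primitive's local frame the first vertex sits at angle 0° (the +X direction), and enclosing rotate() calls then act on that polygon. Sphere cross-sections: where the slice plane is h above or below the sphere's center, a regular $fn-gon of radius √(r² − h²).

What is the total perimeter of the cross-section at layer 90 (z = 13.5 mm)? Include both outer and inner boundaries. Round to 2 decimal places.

42.86 mm

At z = 13.5 mm: the sphere does not reach this height (|z−center|=9.500 > r=4); the r=7 cylinder at (7, 16) contributes a regular 8-gon of circumradius 7 (perimeter = 2·8·7.000·sin(180°/8) = 42.86 mm); Merging all regions: only the r=7 cylinder at (7, 16) is present, so the union is just that shape — boundary = 42.86 mm. Overall, the cross-section is a single solid region. Total boundary length (outer) = 42.86 mm.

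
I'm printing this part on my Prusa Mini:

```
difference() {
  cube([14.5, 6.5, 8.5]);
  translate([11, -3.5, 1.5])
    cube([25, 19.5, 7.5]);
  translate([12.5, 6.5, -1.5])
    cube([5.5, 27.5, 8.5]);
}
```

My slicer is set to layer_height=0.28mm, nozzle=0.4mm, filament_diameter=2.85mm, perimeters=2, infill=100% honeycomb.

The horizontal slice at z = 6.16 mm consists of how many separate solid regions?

1

At z = 6.16 mm: the 14.5×6.5 cube contributes its full rectangle; the 25×19.5 cube at (11, -3.5) contributes its full rectangle; the cube at (12.5, 6.5) is present — its section is the full 5.5×27.5 rectangle; Taking the first minus the rest: starting from the 14.5×6.5 cube, the 25×19.5 cube at (11, -3.5) partially overlaps it — only the 22.75 mm² overlap (of its 487.50 mm²) is removed, clipping the outline; the 5.5×27.5 cube at (12.5, 6.5) misses the remaining region (no effect) — 1 connected region. The result has 1 disconnected region.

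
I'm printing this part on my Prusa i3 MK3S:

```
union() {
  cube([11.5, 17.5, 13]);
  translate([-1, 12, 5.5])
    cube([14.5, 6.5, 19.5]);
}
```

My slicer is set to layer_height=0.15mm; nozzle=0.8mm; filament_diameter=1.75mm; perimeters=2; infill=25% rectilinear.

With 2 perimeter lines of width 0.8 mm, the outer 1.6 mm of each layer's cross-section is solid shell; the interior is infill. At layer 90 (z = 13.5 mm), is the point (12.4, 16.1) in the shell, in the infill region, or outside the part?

shell

At z = 13.5 mm: the cube is absent (z outside [0, 13]); the cube at (-1, 12) is present — its section is the full 14.5×6.5 rectangle; Merging all regions: only the 14.5×6.5 cube at (-1, 12) is present, so the union is just that shape — 1 connected region. Overall, the cross-section is a single solid region. The nearest boundary edge runs (13.50, 12.00)→(13.50, 18.50); distance from the point to it = 1.10 mm. The point is inside the cross-section, 1.10 mm from the nearest boundary — within the 1.6 mm shell band (2 × 0.8).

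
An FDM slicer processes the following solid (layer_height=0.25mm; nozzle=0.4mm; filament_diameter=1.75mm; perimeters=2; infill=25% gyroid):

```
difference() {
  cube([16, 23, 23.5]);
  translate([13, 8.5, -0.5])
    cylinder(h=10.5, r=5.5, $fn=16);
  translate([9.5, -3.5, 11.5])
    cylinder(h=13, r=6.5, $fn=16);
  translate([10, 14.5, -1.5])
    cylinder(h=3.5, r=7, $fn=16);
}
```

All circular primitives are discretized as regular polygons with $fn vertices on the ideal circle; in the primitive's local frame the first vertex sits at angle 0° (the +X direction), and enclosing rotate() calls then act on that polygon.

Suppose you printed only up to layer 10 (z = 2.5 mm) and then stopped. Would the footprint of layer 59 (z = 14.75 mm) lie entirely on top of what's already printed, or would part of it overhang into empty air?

part overhangs

Compare the two slices. At z = 2.5: the 16×23 cube contributes its full rectangle (area 368.00 mm²); the r=5.5 cylinder at (13, 8.5) gives a regular 16-gon of circumradius 5.5 (constant along its height) (area = (16/2)·5.500²·sin(360°/16) = 92.61 mm²); the cylinder at (9.5, -3.5) is not intersected at this z (z outside [11.5, 24.5]); the cylinder at (10, 14.5) does not reach this height (z outside [-1.5, 2]); Taking the first minus the rest: starting from the 16×23 cube (368.00 mm²), the r=5.5 cylinder at (13, 8.5) partially overlaps it — only the 77.14 mm² overlap (of its 92.61 mm²) is removed, clipping the outline — area = 290.86 mm². At z = 14.75: the 16×23 cube contributes its full rectangle (area 368.00 mm²); the cylinder at (13, 8.5) does not reach this height (z outside [-0.5, 10]); the cylinder at (9.5, -3.5): section is a regular 16-gon, circumradius r=6.5 (area = (16/2)·6.500²·sin(360°/16) = 129.35 mm²); the cylinder at (10, 14.5) does not reach this height (z outside [-1.5, 2]); Taking the first minus the rest: starting from the 16×23 cube (368.00 mm²), the r=6.5 cylinder at (9.5, -3.5) partially overlaps it — only the 22.09 mm² overlap (of its 129.35 mm²) is removed, clipping the outline — area = 345.91 mm². Checking containment: at z = 14.75 the cross-section extends beyond the z = 2.5 cross-section by about 77.14 mm².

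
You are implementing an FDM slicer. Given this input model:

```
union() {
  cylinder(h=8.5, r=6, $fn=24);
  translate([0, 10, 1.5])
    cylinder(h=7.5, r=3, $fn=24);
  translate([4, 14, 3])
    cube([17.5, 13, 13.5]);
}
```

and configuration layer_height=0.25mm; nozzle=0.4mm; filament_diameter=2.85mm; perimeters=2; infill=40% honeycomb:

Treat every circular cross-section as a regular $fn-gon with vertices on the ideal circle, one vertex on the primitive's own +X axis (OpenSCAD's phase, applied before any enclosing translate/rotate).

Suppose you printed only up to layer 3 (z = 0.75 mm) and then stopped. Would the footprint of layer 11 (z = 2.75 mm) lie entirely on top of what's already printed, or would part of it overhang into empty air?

Compare the two slices. At z = 0.75: the cylinder: section is a regular 24-gon, circumradius r=6 (area = (24/2)·6.000²·sin(360°/24) = 111.81 mm²); the cylinder at (0, 10) does not reach this height (z outside [1.5, 9]); the cube at (4, 14) does not reach this height (z outside [3, 16.5]); Merging all regions: only the r=6 cylinder is present, so the union is just that shape — area = 111.81 mm². At z = 2.75: the cylinder: section is a regular 24-gon, circumradius r=6 (area = (24/2)·6.000²·sin(360°/24) = 111.81 mm²); the r=3 cylinder at (0, 10) contributes a regular 24-gon of circumradius 3 (area = (24/2)·3.000²·sin(360°/24) = 27.95 mm²); the cube at (4, 14) does not reach this height (z outside [3, 16.5]); Taking the union: the 2 present regions are separate (no shared area or edge), so areas and boundary lengths simply add and each stays a separate island — area = 139.76 mm². Checking containment: at z = 2.75 the cross-section extends beyond the z = 0.75 cross-section by about 27.95 mm².

part overhangs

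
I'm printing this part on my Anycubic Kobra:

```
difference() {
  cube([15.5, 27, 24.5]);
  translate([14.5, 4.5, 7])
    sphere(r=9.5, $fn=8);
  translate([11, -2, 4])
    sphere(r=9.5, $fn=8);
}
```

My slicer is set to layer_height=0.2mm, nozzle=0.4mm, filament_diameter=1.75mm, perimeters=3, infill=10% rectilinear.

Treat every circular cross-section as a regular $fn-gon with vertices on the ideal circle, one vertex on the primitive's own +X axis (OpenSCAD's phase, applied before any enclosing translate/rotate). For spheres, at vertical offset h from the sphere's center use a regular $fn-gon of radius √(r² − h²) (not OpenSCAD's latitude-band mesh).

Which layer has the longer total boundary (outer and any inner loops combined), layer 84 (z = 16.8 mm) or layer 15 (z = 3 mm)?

Layer 84 (z = 16.8): the 15.5×27 cube contributes its full rectangle (perimeter 85.00 mm); the sphere at (14.5, 4.5) is not intersected at this z (|z−center|=9.800 > r=9.5); the sphere at (11, -2) is not intersected at this z (|z−center|=12.800 > r=9.5); Subtracting the remaining from the first: none of the subtracted shapes is present at this height, so the 15.5×27 cube is unchanged — boundary = 85.00 mm. So its perimeter = 85.00 mm. Layer 15 (z = 3): the 15.5×27 cube contributes its full rectangle (perimeter 85.00 mm); the r=9.5 sphere at (14.5, 4.5) contributes a regular 8-gon of circumradius √(9.5²−4²) = 8.617 (perimeter = 2·8·8.617·sin(180°/8) = 52.76 mm); the sphere at (11, -2): section is a regular 8-gon, circumradius = √(r²−h²) = √(9.5²−1²) = 9.447 (perimeter = 2·8·9.447·sin(180°/8) = 57.84 mm); Subtracting the remaining from the first: starting from the 15.5×27 cube, the r=9.5 sphere at (14.5, 4.5) partially overlaps it — only the 99.99 mm² overlap (of its 210.01 mm²) is removed, clipping the outline; the r=9.5 sphere at (11, -2) partially overlaps it — only the 16.72 mm² overlap (of its 252.44 mm²) is removed, clipping the outline — boundary = 79.58 mm. So its perimeter = 79.58 mm. Layer 84 is larger (85.00 vs 79.58 mm).

layer 84 (z = 16.8 mm)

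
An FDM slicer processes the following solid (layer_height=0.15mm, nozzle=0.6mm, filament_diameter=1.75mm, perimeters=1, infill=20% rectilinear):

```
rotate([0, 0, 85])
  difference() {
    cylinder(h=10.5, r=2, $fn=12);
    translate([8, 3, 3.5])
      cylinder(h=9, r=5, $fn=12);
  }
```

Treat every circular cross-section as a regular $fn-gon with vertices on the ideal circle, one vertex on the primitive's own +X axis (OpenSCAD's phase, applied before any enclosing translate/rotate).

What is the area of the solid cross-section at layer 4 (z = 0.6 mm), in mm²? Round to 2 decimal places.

12.00 mm²

At z = 0.6 mm: the cylinder: section is a regular 12-gon, circumradius r=2 (area = (12/2)·2.000²·sin(360°/12) = 12.00 mm²); the cylinder at (8, 3) does not reach this height (z outside [3.5, 12.5]); Subtracting the remaining from the first: none of the subtracted shapes is present at this height, so the r=2 cylinder is unchanged — area = 12.00 mm²; (rotated 85° about Z; rotation is an isometry so areas/perimeters/island counts are preserved). Overall, the cross-section is a single solid region. Net area = 12.00 mm².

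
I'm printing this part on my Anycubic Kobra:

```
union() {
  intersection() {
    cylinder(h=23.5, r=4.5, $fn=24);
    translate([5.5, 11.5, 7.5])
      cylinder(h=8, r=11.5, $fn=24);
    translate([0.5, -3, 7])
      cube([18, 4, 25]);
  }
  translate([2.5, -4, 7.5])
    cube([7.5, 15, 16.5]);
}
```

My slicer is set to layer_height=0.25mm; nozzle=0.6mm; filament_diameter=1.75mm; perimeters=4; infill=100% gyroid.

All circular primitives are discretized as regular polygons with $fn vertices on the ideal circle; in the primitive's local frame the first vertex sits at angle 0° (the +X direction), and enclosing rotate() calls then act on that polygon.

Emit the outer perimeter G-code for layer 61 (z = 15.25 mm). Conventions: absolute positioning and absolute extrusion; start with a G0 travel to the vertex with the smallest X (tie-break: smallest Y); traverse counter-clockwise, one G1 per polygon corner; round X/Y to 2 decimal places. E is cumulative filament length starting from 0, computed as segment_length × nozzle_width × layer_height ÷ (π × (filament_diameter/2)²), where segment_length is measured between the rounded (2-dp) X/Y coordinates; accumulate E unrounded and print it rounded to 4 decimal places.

At z = 15.25 mm: the cylinder: section is a regular 24-gon, circumradius r=4.5; the r=11.5 cylinder at (5.5, 11.5) contributes a regular 24-gon of circumradius 11.5; the cube at (0.5, -3) (footprint 18×4) is included at this height; Keeping only the common overlap: the r=11.5 cylinder at (5.5, 11.5) partially overlaps the r=4.5 cylinder; clipping to the common part keeps 17.75 mm²; the 18×4 cube at (0.5, -3) partially overlaps the running intersection; clipping to the common part keeps 1.84 mm² — 1 connected region; the 7.5×15 cube at (2.5, -4) contributes its full rectangle; Combining (union): the regions partially overlap (shared area 1.41 mm²), so overlapping operands fuse into one piece — 1 connected region. The outline is a single polygon with 7 vertices. Extrusion per mm of travel: 0.6 × 0.25 / (π × 0.875²) = 0.062363. Accumulating E over each segment gives final E = 2.9560.

G0 X1.06 Y1.00 Z15.25
G1 X2.50 Y0.40 E0.0973
G1 X2.50 Y-4.00 E0.3717
G1 X10.00 Y-4.00 E0.8394
G1 X10.00 Y11.00 E1.7748
G1 X2.50 Y11.00 E2.2426
G1 X2.50 Y1.00 E2.8662
G1 X1.06 Y1.00 E2.9560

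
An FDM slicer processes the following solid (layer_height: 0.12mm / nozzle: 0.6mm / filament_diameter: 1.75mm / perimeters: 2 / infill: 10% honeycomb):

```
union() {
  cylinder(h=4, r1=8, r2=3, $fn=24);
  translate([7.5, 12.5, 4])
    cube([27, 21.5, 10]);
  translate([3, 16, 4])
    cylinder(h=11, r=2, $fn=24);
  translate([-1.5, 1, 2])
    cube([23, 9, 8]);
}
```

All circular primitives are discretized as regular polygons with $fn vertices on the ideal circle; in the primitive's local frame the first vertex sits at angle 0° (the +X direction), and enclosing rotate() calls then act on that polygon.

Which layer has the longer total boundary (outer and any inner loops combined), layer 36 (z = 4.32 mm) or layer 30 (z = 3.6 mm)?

Layer 36 (z = 4.32): the cone does not reach this height (z outside [0, 4]); the cube at (7.5, 12.5) is present — its section is the full 27×21.5 rectangle (perimeter 97.00 mm); the r=2 cylinder at (3, 16) contributes a regular 24-gon of circumradius 2 (perimeter = 2·24·2.000·sin(180°/24) = 12.53 mm); the cube at (-1.5, 1) (footprint 23×9) is included at this height (perimeter 64.00 mm); Taking the union: the 3 present regions are separate (no shared area or edge), so areas and boundary lengths simply add and each stays a separate island — boundary = 173.53 mm. So its perimeter = 173.53 mm. Layer 30 (z = 3.6): the cone: at t=0.900 of its height the radius interpolates to r₁+(r₂−r₁)t = 3.500, giving a regular 24-gon of that circumradius (perimeter = 2·24·3.500·sin(180°/24) = 21.93 mm); the cube at (7.5, 12.5) does not reach this height (z outside [4, 14]); the cylinder at (3, 16) is absent (z outside [4, 15]); the cube at (-1.5, 1) (footprint 23×9) is included at this height (perimeter 64.00 mm); Taking the union: the regions partially overlap (shared area 9.63 mm²), so the edge portions inside another operand are dropped and the merged outline is re-measured after clipping — boundary = 72.93 mm. So its perimeter = 72.93 mm. Layer 36 is larger (173.53 vs 72.93 mm).

layer 36 (z = 4.32 mm)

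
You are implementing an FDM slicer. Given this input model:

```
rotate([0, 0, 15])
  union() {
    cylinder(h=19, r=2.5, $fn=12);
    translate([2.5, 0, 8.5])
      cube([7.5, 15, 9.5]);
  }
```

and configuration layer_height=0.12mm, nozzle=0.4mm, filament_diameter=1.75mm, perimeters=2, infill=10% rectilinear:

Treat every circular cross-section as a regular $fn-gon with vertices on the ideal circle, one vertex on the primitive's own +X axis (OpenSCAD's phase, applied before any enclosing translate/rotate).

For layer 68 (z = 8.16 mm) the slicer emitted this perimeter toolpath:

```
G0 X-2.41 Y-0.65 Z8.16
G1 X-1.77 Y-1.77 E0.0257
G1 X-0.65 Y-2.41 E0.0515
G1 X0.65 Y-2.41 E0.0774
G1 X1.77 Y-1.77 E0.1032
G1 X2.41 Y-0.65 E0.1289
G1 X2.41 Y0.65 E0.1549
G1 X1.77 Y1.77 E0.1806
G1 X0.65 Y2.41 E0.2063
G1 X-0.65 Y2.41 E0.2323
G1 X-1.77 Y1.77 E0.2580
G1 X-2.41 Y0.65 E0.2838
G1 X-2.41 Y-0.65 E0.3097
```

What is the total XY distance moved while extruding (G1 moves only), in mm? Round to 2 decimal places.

15.52 mm

Sum the Euclidean lengths of each G1 segment: total = 15.52 mm.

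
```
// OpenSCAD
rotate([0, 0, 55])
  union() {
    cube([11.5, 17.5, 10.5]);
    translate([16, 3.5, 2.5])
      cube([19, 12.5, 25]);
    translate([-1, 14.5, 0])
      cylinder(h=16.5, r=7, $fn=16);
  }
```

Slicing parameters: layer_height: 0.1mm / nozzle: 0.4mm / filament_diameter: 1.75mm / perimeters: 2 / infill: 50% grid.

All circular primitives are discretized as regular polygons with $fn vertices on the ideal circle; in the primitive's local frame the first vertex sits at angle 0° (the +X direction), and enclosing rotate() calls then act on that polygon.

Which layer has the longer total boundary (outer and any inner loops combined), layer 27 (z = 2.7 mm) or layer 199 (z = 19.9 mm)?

Layer 27 (z = 2.7): the 11.5×17.5 cube contributes its full rectangle (perimeter 58.00 mm); the cube at (16, 3.5) (footprint 19×12.5) is included at this height (perimeter 63.00 mm); the cylinder at (-1, 14.5): section is a regular 16-gon, circumradius r=7 (perimeter = 2·16·7.000·sin(180°/16) = 43.70 mm); Merging all regions: the regions partially overlap (shared area 47.68 mm²), so the edge portions inside another operand are dropped and the merged outline is re-measured after clipping — boundary = 136.62 mm; (whole slice rotated 55° about Z — lengths, areas and connectivity unchanged). So its perimeter = 136.62 mm. Layer 199 (z = 19.9): the cube is absent (z outside [0, 10.5]); the cube at (16, 3.5) (footprint 19×12.5) is included at this height (perimeter 63.00 mm); the cylinder at (-1, 14.5) is absent (z outside [0, 16.5]); Merging all regions: only the 19×12.5 cube at (16, 3.5) is present, so the union is just that shape — boundary = 63.00 mm; (rotated 55° about Z; rotation is an isometry so areas/perimeters/island counts are preserved). So its perimeter = 63.00 mm. Layer 27 is larger (136.62 vs 63.00 mm).

layer 27 (z = 2.7 mm)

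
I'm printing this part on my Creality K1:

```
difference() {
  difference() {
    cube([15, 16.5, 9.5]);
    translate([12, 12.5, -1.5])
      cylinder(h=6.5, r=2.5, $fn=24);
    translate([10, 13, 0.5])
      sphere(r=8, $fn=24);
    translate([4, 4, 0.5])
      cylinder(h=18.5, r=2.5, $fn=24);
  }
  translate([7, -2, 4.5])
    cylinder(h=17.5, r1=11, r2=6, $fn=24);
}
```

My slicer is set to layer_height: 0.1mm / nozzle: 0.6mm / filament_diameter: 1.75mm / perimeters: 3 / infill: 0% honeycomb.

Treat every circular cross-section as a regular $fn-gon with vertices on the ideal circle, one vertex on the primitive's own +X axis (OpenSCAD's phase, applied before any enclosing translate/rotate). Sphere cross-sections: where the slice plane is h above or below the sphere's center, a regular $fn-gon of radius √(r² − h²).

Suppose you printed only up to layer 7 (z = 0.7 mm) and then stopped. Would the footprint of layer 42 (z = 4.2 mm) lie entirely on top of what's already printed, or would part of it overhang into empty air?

Compare the two slices. At z = 0.7: the cube (footprint 15×16.5) is included at this height (area 247.50 mm²); the r=2.5 cylinder at (12, 12.5) contributes a regular 24-gon of circumradius 2.5 (area = (24/2)·2.500²·sin(360°/24) = 19.41 mm²); the r=8 sphere at (10, 13) contributes a regular 24-gon of circumradius √(8²−0.2²) = 7.997 (area = (24/2)·7.997²·sin(360°/24) = 198.65 mm²); the cylinder at (4, 4): section is a regular 24-gon, circumradius r=2.5 (area = (24/2)·2.500²·sin(360°/24) = 19.41 mm²); Taking the first minus the rest: starting from the 15×16.5 cube (247.50 mm²), the r=2.5 cylinder at (12, 12.5) lies wholly inside it (removes its full 19.41 mm² and its 15.66 mm outline becomes a hole wall); the r=8 sphere at (10, 13) partially overlaps it — only the 111.60 mm² overlap (of its 198.65 mm²) is removed, clipping the outline; the r=2.5 cylinder at (4, 4) lies wholly inside it (removes its full 19.41 mm² and its 15.66 mm outline becomes a hole wall) — area = 97.08 mm²; the cone at (7, -2) does not reach this height (z outside [4.5, 22]); Taking the first minus the rest: none of the subtracted shapes is present at this height, so that combined region is unchanged — area = 97.08 mm². At z = 4.2: the 15×16.5 cube contributes its full rectangle (area 247.50 mm²); the r=2.5 cylinder at (12, 12.5) gives a regular 24-gon of circumradius 2.5 (constant along its height) (area = (24/2)·2.500²·sin(360°/24) = 19.41 mm²); the sphere at (10, 13): section is a regular 24-gon, circumradius = √(r²−h²) = √(8²−3.7²) = 7.093 (area = (24/2)·7.093²·sin(360°/24) = 156.25 mm²); the cylinder at (4, 4): section is a regular 24-gon, circumradius r=2.5 (area = (24/2)·2.500²·sin(360°/24) = 19.41 mm²); Taking the first minus the rest: starting from the 15×16.5 cube (247.50 mm²), the r=2.5 cylinder at (12, 12.5) lies wholly inside it (removes its full 19.41 mm² and its 15.66 mm outline becomes a hole wall); the r=8 sphere at (10, 13) partially overlaps it — only the 92.81 mm² overlap (of its 156.25 mm²) is removed, clipping the outline; the r=2.5 cylinder at (4, 4) lies wholly inside it (removes its full 19.41 mm² and its 15.66 mm outline becomes a hole wall) — area = 115.87 mm²; the cone at (7, -2) is not intersected at this z (z outside [4.5, 22]); After the difference (first − rest): none of the subtracted shapes is present at this height, so the result so far is unchanged — area = 115.87 mm². Checking containment: at z = 4.2 the cross-section extends beyond the z = 0.7 cross-section by about 18.79 mm².

part overhangs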